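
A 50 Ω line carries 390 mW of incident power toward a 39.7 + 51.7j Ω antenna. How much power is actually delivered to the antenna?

P_delivered ≈ 289 mW

|Γ| = |(-10.3 + j51.7)/(89.7 + j51.7)| = 0.509
|Γ|² = 0.259
P_refl = |Γ|²·P_inc = 101 mW, P_del = (1 − |Γ|²)·P_inc = 289 mW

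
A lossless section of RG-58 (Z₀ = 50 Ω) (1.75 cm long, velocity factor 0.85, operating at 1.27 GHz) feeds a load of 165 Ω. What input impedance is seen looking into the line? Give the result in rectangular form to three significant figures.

Z_in ≈ 44.8 − j59.7 Ω

λ = v/f = 0.85·c / 1.27 GHz = 0.201 m
βl = 2π·l/λ = 2π × 0.0872 = 31.4°
tan(βl) = tan(31.4°) = 0.61
Z_in = Z_0·(Z_L + jZ_0·tanβl)/(Z_0 + jZ_L·tanβl)
     = 50·(165 + j30.5)/(50 + j101)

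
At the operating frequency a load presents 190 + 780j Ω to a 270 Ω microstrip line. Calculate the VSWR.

Γ = (Z_L − Z_0)/(Z_L + Z_0) = (-80 + j780)/(460 + j780)
|Γ| = 784/906 = 0.866
VSWR = (1 + |Γ|)/(1 − |Γ|) = 1.87/0.134

VSWR ≈ 13.9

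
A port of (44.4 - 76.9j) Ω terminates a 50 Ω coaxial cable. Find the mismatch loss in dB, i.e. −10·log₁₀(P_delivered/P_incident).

mismatch loss ≈ 2.23 dB

Γ = (-5.6 − j76.9)/(94.4 − j76.9), |Γ| = 0.633
|Γ|² = 0.401, so P_del/P_inc = 1 − |Γ|² = 0.599
ML = −10·log₁₀(1 − |Γ|²)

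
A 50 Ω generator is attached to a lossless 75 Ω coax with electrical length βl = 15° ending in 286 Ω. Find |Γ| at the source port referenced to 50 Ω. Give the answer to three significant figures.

tan(βl) = 0.268
Z_in = Z_0·(Z_L + jZ_0·tanβl)/(Z_0 + jZ_L·tanβl) = 150 − j133 Ω
Γ_s = (Z_in − Z_s)/(Z_in + Z_s) = (100 − j133)/(200 − j133), |Γ_s| = 0.693

|Γ| ≈ 0.693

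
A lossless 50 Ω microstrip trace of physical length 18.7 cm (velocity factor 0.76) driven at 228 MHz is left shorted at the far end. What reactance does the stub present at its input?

X_in ≈ 120 Ω (inductive)

λ = v/f = 0.76·c / 228 MHz = 1 m
βl = 2π·l/λ = 2π × 0.187 = 67.3°
tan(βl) = 2.39
For a shorted stub, Z_in = jZ_0·tan(βl)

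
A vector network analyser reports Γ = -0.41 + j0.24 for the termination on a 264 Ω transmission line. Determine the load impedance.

Z_L = Z_0·(1 + Γ)/(1 − Γ) = 264·(0.59 + j0.24)/(1.41 − j0.24)

Z_L ≈ 99.9 + j61.9 Ω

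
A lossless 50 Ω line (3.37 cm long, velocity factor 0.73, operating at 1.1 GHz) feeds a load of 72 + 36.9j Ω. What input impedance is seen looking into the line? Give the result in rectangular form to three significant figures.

λ = v/f = 0.73·c / 1.1 GHz = 0.199 m
βl = 2π·l/λ = 2π × 0.169 = 60.9°
tan(βl) = tan(60.9°) = 1.8
Z_in = Z_0·(Z_L + jZ_0·tanβl)/(Z_0 + jZ_L·tanβl)
     = 50·(72 + j127)/(-16.4 + j130)

Z_in ≈ 44.7 − j33.4 Ω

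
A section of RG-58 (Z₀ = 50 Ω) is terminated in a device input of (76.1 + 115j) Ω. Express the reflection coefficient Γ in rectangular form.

Γ ≈ 0.567 + j0.395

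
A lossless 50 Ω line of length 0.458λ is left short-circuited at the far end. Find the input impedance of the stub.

Z_in ≈ −j13.5 Ω

βl = 2π × 0.458 = 165°
tan(βl) = -0.27
For a short-circuited stub, Z_in = jZ_0·tan(βl)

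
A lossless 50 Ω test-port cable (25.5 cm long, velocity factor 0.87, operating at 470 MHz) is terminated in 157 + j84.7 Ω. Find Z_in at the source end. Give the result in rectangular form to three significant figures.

λ = v/f = 0.87·c / 470 MHz = 0.555 m
βl = 2π·l/λ = 2π × 0.459 = 165°
tan(βl) = tan(165°) = -0.262
Z_in = Z_0·(Z_L + jZ_0·tanβl)/(Z_0 + jZ_L·tanβl)
     = 50·(157 + j71.6)/(72.2 − j41.2)

Z_in ≈ 60.7 + j84.2 Ω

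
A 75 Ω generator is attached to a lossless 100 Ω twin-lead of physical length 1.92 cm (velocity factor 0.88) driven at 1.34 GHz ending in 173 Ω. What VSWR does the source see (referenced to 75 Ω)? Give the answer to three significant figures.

VSWR ≈ 2.02

λ = v/f = 0.88·c / 1.34 GHz = 0.197 m
βl = 2π·l/λ = 2π × 0.0975 = 35.1°
tan(βl) = 0.702
Z_in = Z_0·(Z_L + jZ_0·tanβl)/(Z_0 + jZ_L·tanβl) = 104 − j56.5 Ω
Γ_s = (Z_in − Z_s)/(Z_in + Z_s) = (29.3 − j56.5)/(179 − j56.5), |Γ_s| = 0.339
VSWR = (1 + |Γ_s|)/(1 − |Γ_s|)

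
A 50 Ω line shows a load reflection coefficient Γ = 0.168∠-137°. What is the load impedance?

Z_L ≈ 38.1 − j8.99 Ω

Z_L = Z_0·(1 + Γ)/(1 − Γ) = 50·(0.877 − j0.115)/(1.12 + j0.115)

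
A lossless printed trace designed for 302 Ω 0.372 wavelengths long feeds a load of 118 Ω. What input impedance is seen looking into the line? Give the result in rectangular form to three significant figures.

Z_in ≈ 211 − j228 Ω

βl = 2π × 0.372 = 134°
tan(βl) = tan(134°) = -1.04
Z_in = Z_0·(Z_L + jZ_0·tanβl)/(Z_0 + jZ_L·tanβl)
     = 302·(118 − j314)/(302 − j123)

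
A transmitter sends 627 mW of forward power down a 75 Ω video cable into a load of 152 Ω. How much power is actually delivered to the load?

Γ = (152 − 75)/(152 + 75) = 0.339
|Γ|² = 0.115
P_refl = |Γ|²·P_inc = 72.1 mW, P_del = (1 − |Γ|²)·P_inc = 555 mW

P_delivered ≈ 555 mW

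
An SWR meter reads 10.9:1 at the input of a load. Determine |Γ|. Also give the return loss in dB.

|Γ| = (S − 1)/(S + 1) = (10.9 − 1)/(10.9 + 1) = 9.9/11.9
RL = −20·log₁₀|Γ| = −20·log₁₀(0.832)

|Γ| ≈ 0.832; return loss ≈ 1.6 dB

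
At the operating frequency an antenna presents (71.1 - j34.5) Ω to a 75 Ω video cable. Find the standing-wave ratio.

Γ = (Z_L − Z_0)/(Z_L + Z_0) = (-3.9 − j34.5)/(146.1 − j34.5)
|Γ| = 34.7/150 = 0.231
VSWR = (1 + |Γ|)/(1 − |Γ|) = 1.23/0.769

VSWR ≈ 1.6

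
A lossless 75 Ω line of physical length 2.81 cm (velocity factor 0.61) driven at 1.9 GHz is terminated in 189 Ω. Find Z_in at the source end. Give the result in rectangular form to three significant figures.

Z_in ≈ 31.5 + j16.8 Ω

λ = v/f = 0.61·c / 1.9 GHz = 0.0963 m
βl = 2π·l/λ = 2π × 0.292 = 105°
tan(βl) = tan(105°) = -3.72
Z_in = Z_0·(Z_L + jZ_0·tanβl)/(Z_0 + jZ_L·tanβl)
     = 75·(189 − j279)/(75 − j704)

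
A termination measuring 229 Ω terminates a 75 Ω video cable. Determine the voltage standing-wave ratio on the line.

VSWR ≈ 3.05

Γ = (229 − 75)/(229 + 75) = 0.507
VSWR = (1 + 0.507)/(1 − 0.507)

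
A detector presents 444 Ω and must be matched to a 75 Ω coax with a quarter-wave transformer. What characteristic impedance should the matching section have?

Z_qwt ≈ 182 Ω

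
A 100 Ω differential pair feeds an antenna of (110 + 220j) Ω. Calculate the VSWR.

VSWR ≈ 6.25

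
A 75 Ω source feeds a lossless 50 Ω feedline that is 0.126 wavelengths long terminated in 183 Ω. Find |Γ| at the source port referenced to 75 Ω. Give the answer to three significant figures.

|Γ| ≈ 0.602

βl = 2π × 0.126 = 45.4°
tan(βl) = 1.01
Z_in = Z_0·(Z_L + jZ_0·tanβl)/(Z_0 + jZ_L·tanβl) = 25.2 − j42.6 Ω
Γ_s = (Z_in − Z_s)/(Z_in + Z_s) = (-49.8 − j42.6)/(100 − j42.6), |Γ_s| = 0.602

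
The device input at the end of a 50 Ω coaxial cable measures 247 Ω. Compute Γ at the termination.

Γ = (Z_L − Z_0)/(Z_L + Z_0) = (247 − 50)/(247 + 50) = 197/297

Γ = 0.663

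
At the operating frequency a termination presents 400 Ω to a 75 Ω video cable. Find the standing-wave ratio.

VSWR ≈ 5.33

Γ = (400 − 75)/(400 + 75) = 0.684
VSWR = (1 + 0.684)/(1 − 0.684)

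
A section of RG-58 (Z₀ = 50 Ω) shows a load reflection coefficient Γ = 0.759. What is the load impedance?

Z_L ≈ 365 Ω

Z_L = Z_0·(1 + Γ)/(1 − Γ) = 50·(1.76)/(0.241)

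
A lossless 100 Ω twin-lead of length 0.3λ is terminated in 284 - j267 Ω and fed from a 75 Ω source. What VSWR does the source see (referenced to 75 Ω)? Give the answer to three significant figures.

VSWR ≈ 4.88

βl = 2π × 0.3 = 108°
tan(βl) = -3.08
Z_in = Z_0·(Z_L + jZ_0·tanβl)/(Z_0 + jZ_L·tanβl) = 23.1 + j51.6 Ω
Γ_s = (Z_in − Z_s)/(Z_in + Z_s) = (-51.9 + j51.6)/(98.1 + j51.6), |Γ_s| = 0.66
VSWR = (1 + |Γ_s|)/(1 − |Γ_s|)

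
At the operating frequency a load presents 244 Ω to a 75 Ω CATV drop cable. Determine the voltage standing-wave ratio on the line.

VSWR ≈ 3.25

Γ = (244 − 75)/(244 + 75) = 0.53
VSWR = (1 + 0.53)/(1 − 0.53)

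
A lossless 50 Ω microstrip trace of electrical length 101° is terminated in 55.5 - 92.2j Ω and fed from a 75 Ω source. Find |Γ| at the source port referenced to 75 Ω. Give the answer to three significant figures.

|Γ| ≈ 0.717

tan(βl) = -5.14
Z_in = Z_0·(Z_L + jZ_0·tanβl)/(Z_0 + jZ_L·tanβl) = 14.6 + j31.4 Ω
Γ_s = (Z_in − Z_s)/(Z_in + Z_s) = (-60.4 + j31.4)/(89.6 + j31.4), |Γ_s| = 0.717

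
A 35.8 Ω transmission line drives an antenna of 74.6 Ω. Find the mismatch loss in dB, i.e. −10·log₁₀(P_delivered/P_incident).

mismatch loss ≈ 0.573 dB

Γ = (74.6 − 35.8)/(74.6 + 35.8) = 0.351
|Γ|² = 0.124, so P_del/P_inc = 1 − |Γ|² = 0.876
ML = −10·log₁₀(1 − |Γ|²)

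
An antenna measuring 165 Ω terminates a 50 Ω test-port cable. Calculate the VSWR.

VSWR ≈ 3.3

Γ = (165 − 50)/(165 + 50) = 0.535
VSWR = (1 + 0.535)/(1 − 0.535)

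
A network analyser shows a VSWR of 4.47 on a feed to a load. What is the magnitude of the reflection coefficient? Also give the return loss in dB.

|Γ| ≈ 0.634; return loss ≈ 3.95 dB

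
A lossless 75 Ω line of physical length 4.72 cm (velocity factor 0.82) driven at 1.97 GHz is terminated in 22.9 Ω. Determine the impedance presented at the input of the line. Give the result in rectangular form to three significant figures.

Z_in ≈ 40.6 − j60.3 Ω

λ = v/f = 0.82·c / 1.97 GHz = 0.125 m
βl = 2π·l/λ = 2π × 0.378 = 136°
tan(βl) = tan(136°) = -0.963
Z_in = Z_0·(Z_L + jZ_0·tanβl)/(Z_0 + jZ_L·tanβl)
     = 75·(22.9 − j72.2)/(75 − j22.1)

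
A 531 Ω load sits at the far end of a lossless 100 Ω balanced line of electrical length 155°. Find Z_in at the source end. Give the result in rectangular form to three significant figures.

Z_in ≈ 90.7 + j178 Ω

tan(βl) = tan(155°) = -0.466
Z_in = Z_0·(Z_L + jZ_0·tanβl)/(Z_0 + jZ_L·tanβl)
     = 100·(531 − j46.6)/(100 − j248)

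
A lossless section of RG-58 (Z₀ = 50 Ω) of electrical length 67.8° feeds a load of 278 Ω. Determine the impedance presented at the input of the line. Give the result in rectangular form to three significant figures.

tan(βl) = tan(67.8°) = 2.45
Z_in = Z_0·(Z_L + jZ_0·tanβl)/(Z_0 + jZ_L·tanβl)
     = 50·(278 + j123)/(50 + j681)

Z_in ≈ 10.4 − j19.6 Ω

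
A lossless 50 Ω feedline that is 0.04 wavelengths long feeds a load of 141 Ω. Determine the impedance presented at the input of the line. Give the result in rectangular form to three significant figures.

βl = 2π × 0.04 = 14.4°
tan(βl) = tan(14.4°) = 0.257
Z_in = Z_0·(Z_L + jZ_0·tanβl)/(Z_0 + jZ_L·tanβl)
     = 50·(141 + j12.8)/(50 + j36.2)

Z_in ≈ 98.6 − j58.6 Ω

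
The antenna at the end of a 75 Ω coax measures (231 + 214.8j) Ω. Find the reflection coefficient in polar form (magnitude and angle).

Γ = (Z_L − Z_0)/(Z_L + Z_0) = (156 + j214.8)/(306 + j214.8)
|Γ| = 265/374 = 0.71

Γ ≈ 0.71 ∠ 18.9°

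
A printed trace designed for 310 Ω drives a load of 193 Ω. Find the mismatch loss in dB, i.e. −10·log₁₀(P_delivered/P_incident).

Γ = (193 − 310)/(193 + 310) = -0.233
|Γ|² = 0.0541, so P_del/P_inc = 1 − |Γ|² = 0.946
ML = −10·log₁₀(1 − |Γ|²)

mismatch loss ≈ 0.242 dB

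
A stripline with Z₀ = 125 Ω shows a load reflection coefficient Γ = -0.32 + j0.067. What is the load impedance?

Z_L = Z_0·(1 + Γ)/(1 − Γ) = 125·(0.68 + j0.067)/(1.32 − j0.067)

Z_L ≈ 63.9 + j9.59 Ω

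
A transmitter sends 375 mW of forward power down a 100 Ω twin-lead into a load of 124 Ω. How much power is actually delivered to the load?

Γ = (124 − 100)/(124 + 100) = 0.107
|Γ|² = 0.0115
P_refl = |Γ|²·P_inc = 4.3 mW, P_del = (1 − |Γ|²)·P_inc = 371 mW

P_delivered ≈ 371 mW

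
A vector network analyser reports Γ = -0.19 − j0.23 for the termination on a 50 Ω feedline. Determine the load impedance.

Z_L ≈ 31 − j15.7 Ω

Z_L = Z_0·(1 + Γ)/(1 − Γ) = 50·(0.81 − j0.23)/(1.19 + j0.23)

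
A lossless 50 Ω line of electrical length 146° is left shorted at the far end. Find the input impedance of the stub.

tan(βl) = -0.675
For a shorted stub, Z_in = jZ_0·tan(βl)

Z_in ≈ −j33.7 Ω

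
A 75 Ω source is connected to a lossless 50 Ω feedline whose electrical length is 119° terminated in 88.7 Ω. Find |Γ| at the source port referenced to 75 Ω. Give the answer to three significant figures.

tan(βl) = -1.8
Z_in = Z_0·(Z_L + jZ_0·tanβl)/(Z_0 + jZ_L·tanβl) = 33.6 + j17.2 Ω
Γ_s = (Z_in − Z_s)/(Z_in + Z_s) = (-41.4 + j17.2)/(109 + j17.2), |Γ_s| = 0.408

|Γ| ≈ 0.408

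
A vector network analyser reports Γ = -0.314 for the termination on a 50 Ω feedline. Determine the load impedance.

Z_L = Z_0·(1 + Γ)/(1 − Γ) = 50·(0.686)/(1.31)

Z_L ≈ 26.1 Ω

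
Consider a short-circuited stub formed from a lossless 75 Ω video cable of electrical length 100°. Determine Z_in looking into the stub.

Z_in ≈ −j425 Ω

tan(βl) = -5.67
For a short-circuited stub, Z_in = jZ_0·tan(βl)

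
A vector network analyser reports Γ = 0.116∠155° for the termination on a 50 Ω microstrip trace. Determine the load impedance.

Z_L = Z_0·(1 + Γ)/(1 − Γ) = 50·(0.895 + j0.049)/(1.11 − j0.049)

Z_L ≈ 40.3 + j4.01 Ω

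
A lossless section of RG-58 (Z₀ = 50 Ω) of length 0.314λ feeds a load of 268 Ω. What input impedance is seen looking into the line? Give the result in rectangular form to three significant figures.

Z_in ≈ 10.9 + j20.4 Ω

βl = 2π × 0.314 = 113°
tan(βl) = tan(113°) = -2.35
Z_in = Z_0·(Z_L + jZ_0·tanβl)/(Z_0 + jZ_L·tanβl)
     = 50·(268 − j118)/(50 − j630)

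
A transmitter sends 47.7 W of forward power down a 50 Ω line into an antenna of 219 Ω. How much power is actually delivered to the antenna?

P_delivered ≈ 28.9 W

Γ = (219 − 50)/(219 + 50) = 0.628
|Γ|² = 0.395
P_refl = |Γ|²·P_inc = 18.8 W, P_del = (1 − |Γ|²)·P_inc = 28.9 W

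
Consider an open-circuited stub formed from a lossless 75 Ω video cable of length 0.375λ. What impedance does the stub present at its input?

βl = 2π × 0.375 = 135°
tan(βl) = -1
For an open-circuited stub, Z_in = −jZ_0·cot(βl) = −jZ_0/tan(βl)

Z_in ≈ +j75 Ω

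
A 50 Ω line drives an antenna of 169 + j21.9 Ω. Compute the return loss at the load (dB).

Γ = (119 + j21.9)/(219 + j21.9), |Γ| = 0.55
RL = −20·log₁₀|Γ| = −20·log₁₀(0.55)

RL ≈ 5.2 dB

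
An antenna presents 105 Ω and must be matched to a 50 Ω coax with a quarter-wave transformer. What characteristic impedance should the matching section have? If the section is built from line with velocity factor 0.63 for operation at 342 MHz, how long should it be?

Z_qwt ≈ 72.5 Ω; length ≈ 13.8 cm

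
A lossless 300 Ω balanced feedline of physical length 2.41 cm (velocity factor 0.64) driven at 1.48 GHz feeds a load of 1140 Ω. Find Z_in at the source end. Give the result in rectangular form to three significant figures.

Z_in ≈ 92.2 − j118 Ω

λ = v/f = 0.64·c / 1.48 GHz = 0.13 m
βl = 2π·l/λ = 2π × 0.186 = 66.9°
tan(βl) = tan(66.9°) = 2.34
Z_in = Z_0·(Z_L + jZ_0·tanβl)/(Z_0 + jZ_L·tanβl)
     = 300·(1140 + j703)/(300 + j2670)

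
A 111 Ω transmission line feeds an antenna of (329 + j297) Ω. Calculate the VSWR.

Γ = (Z_L − Z_0)/(Z_L + Z_0) = (218 + j297)/(440 + j297)
|Γ| = 368/531 = 0.694
VSWR = (1 + |Γ|)/(1 − |Γ|) = 1.69/0.306

VSWR ≈ 5.54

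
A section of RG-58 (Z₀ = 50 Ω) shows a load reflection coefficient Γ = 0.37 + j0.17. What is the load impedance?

Z_L = Z_0·(1 + Γ)/(1 − Γ) = 50·(1.37 + j0.17)/(0.63 − j0.17)

Z_L ≈ 98 + j39.9 Ω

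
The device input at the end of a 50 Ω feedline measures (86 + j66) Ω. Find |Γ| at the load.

|Γ| ≈ 0.497

Γ = (Z_L − Z_0)/(Z_L + Z_0) = (36 + j66)/(136 + j66)
|Γ| = 75.2/151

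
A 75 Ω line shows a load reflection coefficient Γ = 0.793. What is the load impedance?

Z_L ≈ 650 Ω

Z_L = Z_0·(1 + Γ)/(1 − Γ) = 75·(1.79)/(0.207)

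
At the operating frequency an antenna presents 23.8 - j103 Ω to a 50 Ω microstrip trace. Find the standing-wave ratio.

Γ = (Z_L − Z_0)/(Z_L + Z_0) = (-26.2 − j103)/(73.8 − j103)
|Γ| = 106/127 = 0.839
VSWR = (1 + |Γ|)/(1 − |Γ|) = 1.84/0.161

VSWR ≈ 11.4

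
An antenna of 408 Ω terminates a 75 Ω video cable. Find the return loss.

RL ≈ 3.23 dB

Γ = (408 − 75)/(408 + 75) = 0.689
RL = −20·log₁₀|Γ| = −20·log₁₀(0.689)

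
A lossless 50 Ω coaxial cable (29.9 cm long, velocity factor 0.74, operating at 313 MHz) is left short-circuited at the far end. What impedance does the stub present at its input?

λ = v/f = 0.74·c / 313 MHz = 0.709 m
βl = 2π·l/λ = 2π × 0.422 = 152°
tan(βl) = -0.537
For a short-circuited stub, Z_in = jZ_0·tan(βl)

Z_in ≈ −j26.9 Ω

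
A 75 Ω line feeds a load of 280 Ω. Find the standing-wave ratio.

Γ = (280 − 75)/(280 + 75) = 0.577
VSWR = (1 + 0.577)/(1 − 0.577)

VSWR ≈ 3.73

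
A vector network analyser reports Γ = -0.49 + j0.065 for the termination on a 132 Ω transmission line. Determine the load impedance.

Z_L ≈ 44.8 + j7.71 Ω

Z_L = Z_0·(1 + Γ)/(1 − Γ) = 132·(0.51 + j0.065)/(1.49 − j0.065)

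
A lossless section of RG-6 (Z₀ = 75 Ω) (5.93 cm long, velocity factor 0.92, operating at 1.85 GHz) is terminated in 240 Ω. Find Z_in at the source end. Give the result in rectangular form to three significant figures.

Z_in ≈ 55.4 + j76.8 Ω

λ = v/f = 0.92·c / 1.85 GHz = 0.149 m
βl = 2π·l/λ = 2π × 0.397 = 143°
tan(βl) = tan(143°) = -0.751
Z_in = Z_0·(Z_L + jZ_0·tanβl)/(Z_0 + jZ_L·tanβl)
     = 75·(240 − j56.3)/(75 − j180)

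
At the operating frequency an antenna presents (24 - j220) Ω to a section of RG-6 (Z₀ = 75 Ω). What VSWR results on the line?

VSWR ≈ 30.3

Γ = (Z_L − Z_0)/(Z_L + Z_0) = (-51 − j220)/(99 − j220)
|Γ| = 226/241 = 0.936
VSWR = (1 + |Γ|)/(1 − |Γ|) = 1.94/0.0639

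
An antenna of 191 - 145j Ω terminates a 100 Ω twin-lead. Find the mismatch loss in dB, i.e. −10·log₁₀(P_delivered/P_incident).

Γ = (91 − j145)/(291 − j145), |Γ| = 0.527
|Γ|² = 0.277, so P_del/P_inc = 1 − |Γ|² = 0.723
ML = −10·log₁₀(1 − |Γ|²)

mismatch loss ≈ 1.41 dB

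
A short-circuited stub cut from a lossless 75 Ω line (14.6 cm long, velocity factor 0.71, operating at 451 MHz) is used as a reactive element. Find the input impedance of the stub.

Z_in ≈ −j192 Ω

λ = v/f = 0.71·c / 451 MHz = 0.472 m
βl = 2π·l/λ = 2π × 0.309 = 111°
tan(βl) = -2.57
For a short-circuited stub, Z_in = jZ_0·tan(βl)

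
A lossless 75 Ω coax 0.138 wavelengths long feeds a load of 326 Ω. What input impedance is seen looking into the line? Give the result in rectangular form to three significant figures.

Z_in ≈ 28.6 − j58.1 Ω

βl = 2π × 0.138 = 49.7°
tan(βl) = tan(49.7°) = 1.18
Z_in = Z_0·(Z_L + jZ_0·tanβl)/(Z_0 + jZ_L·tanβl)
     = 75·(326 + j88.4)/(75 + j384)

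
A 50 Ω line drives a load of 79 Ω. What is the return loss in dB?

Γ = (79 − 50)/(79 + 50) = 0.225
RL = −20·log₁₀|Γ| = −20·log₁₀(0.225)

RL ≈ 13 dB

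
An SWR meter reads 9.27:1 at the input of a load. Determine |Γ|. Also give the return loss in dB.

|Γ| = (S − 1)/(S + 1) = (9.27 − 1)/(9.27 + 1) = 8.27/10.3
RL = −20·log₁₀|Γ| = −20·log₁₀(0.805)

|Γ| ≈ 0.805; return loss ≈ 1.88 dB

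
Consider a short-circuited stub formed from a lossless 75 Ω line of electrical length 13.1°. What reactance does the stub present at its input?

tan(βl) = 0.233
For a short-circuited stub, Z_in = jZ_0·tan(βl)

X_in ≈ 17.5 Ω (inductive)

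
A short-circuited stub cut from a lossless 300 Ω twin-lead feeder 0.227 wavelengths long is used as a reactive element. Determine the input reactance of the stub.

βl = 2π × 0.227 = 81.7°
tan(βl) = 6.87
For a short-circuited stub, Z_in = jZ_0·tan(βl)

X_in ≈ 2060 Ω (inductive)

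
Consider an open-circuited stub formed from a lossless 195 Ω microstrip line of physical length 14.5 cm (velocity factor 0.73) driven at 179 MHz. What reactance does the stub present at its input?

X_in ≈ -212 Ω (capacitive)

λ = v/f = 0.73·c / 179 MHz = 1.22 m
βl = 2π·l/λ = 2π × 0.119 = 42.7°
tan(βl) = 0.922
For an open-circuited stub, Z_in = −jZ_0·cot(βl) = −jZ_0/tan(βl)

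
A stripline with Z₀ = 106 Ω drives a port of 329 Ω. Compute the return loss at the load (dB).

RL ≈ 5.8 dB

Γ = (329 − 106)/(329 + 106) = 0.513
RL = −20·log₁₀|Γ| = −20·log₁₀(0.513)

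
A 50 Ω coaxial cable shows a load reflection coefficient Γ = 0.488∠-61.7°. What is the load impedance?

Z_L = Z_0·(1 + Γ)/(1 − Γ) = 50·(1.23 − j0.43)/(0.769 + j0.43)

Z_L ≈ 49.1 − j55.4 Ω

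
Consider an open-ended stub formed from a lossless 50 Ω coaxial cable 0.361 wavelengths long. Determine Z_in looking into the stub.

βl = 2π × 0.361 = 130°
tan(βl) = -1.19
For an open-ended stub, Z_in = −jZ_0·cot(βl) = −jZ_0/tan(βl)

Z_in ≈ +j41.9 Ω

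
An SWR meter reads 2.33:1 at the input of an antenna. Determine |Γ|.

|Γ| ≈ 0.399

|Γ| = (S − 1)/(S + 1) = (2.33 − 1)/(2.33 + 1) = 1.33/3.33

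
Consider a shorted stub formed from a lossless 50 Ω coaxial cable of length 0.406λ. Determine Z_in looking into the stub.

βl = 2π × 0.406 = 146°
tan(βl) = -0.67
For a shorted stub, Z_in = jZ_0·tan(βl)

Z_in ≈ −j33.5 Ω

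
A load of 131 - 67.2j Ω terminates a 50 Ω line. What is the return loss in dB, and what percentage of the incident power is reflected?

Γ = (81 − j67.2)/(181 − j67.2), |Γ| = 0.545
RL = −20·log₁₀(0.545) = 5.27 dB
P_refl/P_inc = |Γ|² = 0.297

RL ≈ 5.27 dB; 29.7% of incident power reflected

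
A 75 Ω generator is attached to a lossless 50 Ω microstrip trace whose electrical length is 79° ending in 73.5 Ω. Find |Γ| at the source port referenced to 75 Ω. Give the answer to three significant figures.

tan(βl) = 5.14
Z_in = Z_0·(Z_L + jZ_0·tanβl)/(Z_0 + jZ_L·tanβl) = 34.7 − j5.13 Ω
Γ_s = (Z_in − Z_s)/(Z_in + Z_s) = (-40.3 − j5.13)/(110 − j5.13), |Γ_s| = 0.37

|Γ| ≈ 0.37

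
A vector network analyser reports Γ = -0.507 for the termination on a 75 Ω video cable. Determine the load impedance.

Z_L ≈ 24.5 Ω

Z_L = Z_0·(1 + Γ)/(1 − Γ) = 75·(0.493)/(1.51)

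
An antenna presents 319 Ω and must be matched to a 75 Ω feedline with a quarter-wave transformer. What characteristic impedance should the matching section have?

Z_qwt = √(Z_0·R_L) = √(75 × 319) = √23920

Z_qwt ≈ 155 Ω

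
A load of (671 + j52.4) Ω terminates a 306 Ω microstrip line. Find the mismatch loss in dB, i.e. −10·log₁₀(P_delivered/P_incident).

mismatch loss ≈ 0.665 dB

Γ = (365 + j52.4)/(977 + j52.4), |Γ| = 0.377
|Γ|² = 0.142, so P_del/P_inc = 1 − |Γ|² = 0.858
ML = −10·log₁₀(1 − |Γ|²)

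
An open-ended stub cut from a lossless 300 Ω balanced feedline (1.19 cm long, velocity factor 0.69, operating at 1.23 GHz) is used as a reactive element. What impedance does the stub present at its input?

λ = v/f = 0.69·c / 1.23 GHz = 0.168 m
βl = 2π·l/λ = 2π × 0.0707 = 25.5°
tan(βl) = 0.476
For an open-ended stub, Z_in = −jZ_0·cot(βl) = −jZ_0/tan(βl)

Z_in ≈ −j630 Ω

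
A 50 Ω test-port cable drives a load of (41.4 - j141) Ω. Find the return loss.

RL ≈ 1.51 dB

Γ = (-8.6 − j141)/(91.4 − j141), |Γ| = 0.841
RL = −20·log₁₀|Γ| = −20·log₁₀(0.841)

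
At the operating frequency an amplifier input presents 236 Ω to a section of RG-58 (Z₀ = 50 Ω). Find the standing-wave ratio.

For a purely resistive load, VSWR = R_L/Z_0 or Z_0/R_L (whichever > 1) = 236/50

VSWR ≈ 4.72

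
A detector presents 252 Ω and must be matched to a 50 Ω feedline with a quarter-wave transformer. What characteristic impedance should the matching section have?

Z_qwt = √(Z_0·R_L) = √(50 × 252) = √12600

Z_qwt ≈ 112 Ω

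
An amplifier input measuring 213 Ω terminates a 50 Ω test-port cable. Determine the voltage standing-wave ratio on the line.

Γ = (213 − 50)/(213 + 50) = 0.62
VSWR = (1 + 0.62)/(1 − 0.62)

VSWR ≈ 4.26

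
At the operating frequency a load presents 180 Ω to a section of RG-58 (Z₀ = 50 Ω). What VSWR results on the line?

For a purely resistive load, VSWR = R_L/Z_0 or Z_0/R_L (whichever > 1) = 180/50

VSWR ≈ 3.6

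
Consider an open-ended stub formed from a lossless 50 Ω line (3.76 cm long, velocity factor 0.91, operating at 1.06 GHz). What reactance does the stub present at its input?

λ = v/f = 0.91·c / 1.06 GHz = 0.258 m
βl = 2π·l/λ = 2π × 0.146 = 52.6°
tan(βl) = 1.31
For an open-ended stub, Z_in = −jZ_0·cot(βl) = −jZ_0/tan(βl)

X_in ≈ -38.3 Ω (capacitive)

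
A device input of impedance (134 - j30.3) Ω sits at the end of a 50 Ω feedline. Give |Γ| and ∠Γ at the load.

Γ = (Z_L − Z_0)/(Z_L + Z_0) = (84 − j30.3)/(184 − j30.3)
|Γ| = 89.3/186 = 0.479

Γ ≈ 0.479 ∠ -10.5°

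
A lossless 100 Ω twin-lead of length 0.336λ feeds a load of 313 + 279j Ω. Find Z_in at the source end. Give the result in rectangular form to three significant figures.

βl = 2π × 0.336 = 121°
tan(βl) = tan(121°) = -1.67
Z_in = Z_0·(Z_L + jZ_0·tanβl)/(Z_0 + jZ_L·tanβl)
     = 100·(313 + j112)/(565 − j522)

Z_in ≈ 20 + j38.3 Ω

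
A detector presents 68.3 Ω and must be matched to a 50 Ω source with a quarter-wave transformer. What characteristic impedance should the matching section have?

Z_qwt ≈ 58.4 Ω

Z_qwt = √(Z_0·R_L) = √(50 × 68.3) = √3415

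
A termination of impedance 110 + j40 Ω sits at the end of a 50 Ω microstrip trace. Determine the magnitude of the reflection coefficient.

|Γ| ≈ 0.437

Γ = (Z_L − Z_0)/(Z_L + Z_0) = (60 + j40)/(160 + j40)
|Γ| = 72.1/165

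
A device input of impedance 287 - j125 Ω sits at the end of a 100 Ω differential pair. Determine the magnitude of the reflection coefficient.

|Γ| ≈ 0.553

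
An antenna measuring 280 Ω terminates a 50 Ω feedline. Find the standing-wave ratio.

Γ = (280 − 50)/(280 + 50) = 0.697
VSWR = (1 + 0.697)/(1 − 0.697)

VSWR ≈ 5.6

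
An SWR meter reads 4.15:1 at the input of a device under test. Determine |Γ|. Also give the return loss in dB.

|Γ| = (S − 1)/(S + 1) = (4.15 − 1)/(4.15 + 1) = 3.15/5.15
RL = −20·log₁₀|Γ| = −20·log₁₀(0.612)

|Γ| ≈ 0.612; return loss ≈ 4.27 dB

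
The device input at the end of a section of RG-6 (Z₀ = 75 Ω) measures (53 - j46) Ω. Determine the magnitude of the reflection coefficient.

|Γ| ≈ 0.375

Γ = (Z_L − Z_0)/(Z_L + Z_0) = (-22 − j46)/(128 − j46)
|Γ| = 51/136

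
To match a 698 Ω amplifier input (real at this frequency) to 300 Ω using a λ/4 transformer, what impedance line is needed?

Z_qwt ≈ 458 Ω

Z_qwt = √(Z_0·R_L) = √(300 × 698) = √209400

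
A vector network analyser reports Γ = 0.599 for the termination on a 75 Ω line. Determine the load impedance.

Z_L = Z_0·(1 + Γ)/(1 − Γ) = 75·(1.6)/(0.401)

Z_L ≈ 299 Ω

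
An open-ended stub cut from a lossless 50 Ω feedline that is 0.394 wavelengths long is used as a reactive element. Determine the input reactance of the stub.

βl = 2π × 0.394 = 142°
tan(βl) = -0.786
For an open-ended stub, Z_in = −jZ_0·cot(βl) = −jZ_0/tan(βl)

X_in ≈ 63.6 Ω (inductive)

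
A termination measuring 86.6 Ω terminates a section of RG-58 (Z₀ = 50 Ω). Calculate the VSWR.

VSWR ≈ 1.73

Γ = (86.6 − 50)/(86.6 + 50) = 0.268
VSWR = (1 + 0.268)/(1 − 0.268)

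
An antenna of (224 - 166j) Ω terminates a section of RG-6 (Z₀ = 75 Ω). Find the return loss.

RL ≈ 3.71 dB

Γ = (149 − j166)/(299 − j166), |Γ| = 0.652
RL = −20·log₁₀|Γ| = −20·log₁₀(0.652)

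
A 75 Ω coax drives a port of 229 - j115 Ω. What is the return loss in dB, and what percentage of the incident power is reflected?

RL ≈ 4.56 dB; 35% of incident power reflected

Γ = (154 − j115)/(304 − j115), |Γ| = 0.591
RL = −20·log₁₀(0.591) = 4.56 dB
P_refl/P_inc = |Γ|² = 0.35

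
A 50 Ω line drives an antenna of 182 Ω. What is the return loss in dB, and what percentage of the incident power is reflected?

Γ = (182 − 50)/(182 + 50) = 0.569
RL = −20·log₁₀(0.569) = 4.9 dB
P_refl/P_inc = |Γ|² = 0.324

RL ≈ 4.9 dB; 32.4% of incident power reflected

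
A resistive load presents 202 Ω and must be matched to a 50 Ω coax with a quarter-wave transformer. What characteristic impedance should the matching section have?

Z_qwt = √(Z_0·R_L) = √(50 × 202) = √10100

Z_qwt ≈ 100 Ω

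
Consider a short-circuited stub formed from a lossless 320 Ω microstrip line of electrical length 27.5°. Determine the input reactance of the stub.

X_in ≈ 167 Ω (inductive)

tan(βl) = 0.521
For a short-circuited stub, Z_in = jZ_0·tan(βl)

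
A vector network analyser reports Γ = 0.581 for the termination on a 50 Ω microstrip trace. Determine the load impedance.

Z_L ≈ 189 Ω

Z_L = Z_0·(1 + Γ)/(1 − Γ) = 50·(1.58)/(0.419)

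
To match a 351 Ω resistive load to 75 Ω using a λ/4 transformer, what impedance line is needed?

Z_qwt ≈ 162 Ω

Z_qwt = √(Z_0·R_L) = √(75 × 351) = √26320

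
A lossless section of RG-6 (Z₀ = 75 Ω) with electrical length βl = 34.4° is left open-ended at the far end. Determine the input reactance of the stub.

X_in ≈ -110 Ω (capacitive)

tan(βl) = 0.685
For an open-ended stub, Z_in = −jZ_0·cot(βl) = −jZ_0/tan(βl)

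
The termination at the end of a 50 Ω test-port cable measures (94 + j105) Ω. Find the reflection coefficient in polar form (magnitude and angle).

Γ = (Z_L − Z_0)/(Z_L + Z_0) = (44 + j105)/(144 + j105)
|Γ| = 114/178 = 0.639

Γ ≈ 0.639 ∠ 31.2°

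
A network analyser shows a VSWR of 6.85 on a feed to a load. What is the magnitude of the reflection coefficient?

|Γ| ≈ 0.745

|Γ| = (S − 1)/(S + 1) = (6.85 − 1)/(6.85 + 1) = 5.85/7.85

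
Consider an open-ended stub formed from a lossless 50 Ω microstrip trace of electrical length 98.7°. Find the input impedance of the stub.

Z_in ≈ +j7.65 Ω

tan(βl) = -6.54
For an open-ended stub, Z_in = −jZ_0·cot(βl) = −jZ_0/tan(βl)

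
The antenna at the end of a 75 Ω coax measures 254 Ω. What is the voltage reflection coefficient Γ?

Γ = (Z_L − Z_0)/(Z_L + Z_0) = (254 − 75)/(254 + 75) = 179/329

Γ = 0.544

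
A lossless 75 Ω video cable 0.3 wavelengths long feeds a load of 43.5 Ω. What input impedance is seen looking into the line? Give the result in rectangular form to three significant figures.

Z_in ≈ 109 − j36.6 Ω

βl = 2π × 0.3 = 108°
tan(βl) = tan(108°) = -3.08
Z_in = Z_0·(Z_L + jZ_0·tanβl)/(Z_0 + jZ_L·tanβl)
     = 75·(43.5 − j231)/(75 − j134)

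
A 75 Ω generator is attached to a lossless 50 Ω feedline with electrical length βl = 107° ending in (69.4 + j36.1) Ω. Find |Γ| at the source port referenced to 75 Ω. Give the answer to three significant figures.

|Γ| ≈ 0.494

tan(βl) = -3.27
Z_in = Z_0·(Z_L + jZ_0·tanβl)/(Z_0 + jZ_L·tanβl) = 25.4 − j3.55 Ω
Γ_s = (Z_in − Z_s)/(Z_in + Z_s) = (-49.6 − j3.55)/(100 − j3.55), |Γ_s| = 0.494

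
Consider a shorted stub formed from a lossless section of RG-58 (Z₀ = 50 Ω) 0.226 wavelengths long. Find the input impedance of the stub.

βl = 2π × 0.226 = 81.4°
tan(βl) = 6.58
For a shorted stub, Z_in = jZ_0·tan(βl)

Z_in ≈ +j329 Ω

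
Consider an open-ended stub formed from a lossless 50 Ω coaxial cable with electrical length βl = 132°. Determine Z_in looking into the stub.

Z_in ≈ +j45 Ω

tan(βl) = -1.11
For an open-ended stub, Z_in = −jZ_0·cot(βl) = −jZ_0/tan(βl)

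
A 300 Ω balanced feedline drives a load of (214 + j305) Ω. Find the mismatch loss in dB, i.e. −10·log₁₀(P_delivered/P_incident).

mismatch loss ≈ 1.43 dB

Γ = (-86 + j305)/(514 + j305), |Γ| = 0.53
|Γ|² = 0.281, so P_del/P_inc = 1 − |Γ|² = 0.719
ML = −10·log₁₀(1 − |Γ|²)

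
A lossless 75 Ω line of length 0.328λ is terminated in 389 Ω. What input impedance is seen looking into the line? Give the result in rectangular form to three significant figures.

Z_in ≈ 18.4 + j38.1 Ω

βl = 2π × 0.328 = 118°
tan(βl) = tan(118°) = -1.87
Z_in = Z_0·(Z_L + jZ_0·tanβl)/(Z_0 + jZ_L·tanβl)
     = 75·(389 − j141)/(75 − j729)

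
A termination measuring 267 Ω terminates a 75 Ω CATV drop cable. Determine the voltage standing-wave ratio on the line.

VSWR ≈ 3.56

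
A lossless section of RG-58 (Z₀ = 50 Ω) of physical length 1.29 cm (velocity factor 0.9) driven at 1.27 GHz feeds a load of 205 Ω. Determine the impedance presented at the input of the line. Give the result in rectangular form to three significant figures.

Z_in ≈ 64.3 − j85.6 Ω

λ = v/f = 0.9·c / 1.27 GHz = 0.213 m
βl = 2π·l/λ = 2π × 0.0607 = 21.8°
tan(βl) = tan(21.8°) = 0.401
Z_in = Z_0·(Z_L + jZ_0·tanβl)/(Z_0 + jZ_L·tanβl)
     = 50·(205 + j20)/(50 + j82.2)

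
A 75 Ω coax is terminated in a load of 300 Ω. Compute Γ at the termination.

Γ = 0.6

Γ = (Z_L − Z_0)/(Z_L + Z_0) = (300 − 75)/(300 + 75) = 225/375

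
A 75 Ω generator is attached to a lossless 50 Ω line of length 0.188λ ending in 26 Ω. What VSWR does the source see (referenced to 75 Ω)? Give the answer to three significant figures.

βl = 2π × 0.188 = 67.7°
tan(βl) = 2.44
Z_in = Z_0·(Z_L + jZ_0·tanβl)/(Z_0 + jZ_L·tanβl) = 69.2 + j34.1 Ω
Γ_s = (Z_in − Z_s)/(Z_in + Z_s) = (-5.78 + j34.1)/(144 + j34.1), |Γ_s| = 0.234
VSWR = (1 + |Γ_s|)/(1 − |Γ_s|)

VSWR ≈ 1.61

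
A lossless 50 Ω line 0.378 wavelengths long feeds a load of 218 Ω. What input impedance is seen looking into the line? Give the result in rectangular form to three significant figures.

Z_in ≈ 22.6 + j46.5 Ω

βl = 2π × 0.378 = 136°
tan(βl) = tan(136°) = -0.963
Z_in = Z_0·(Z_L + jZ_0·tanβl)/(Z_0 + jZ_L·tanβl)
     = 50·(218 − j48.1)/(50 − j210)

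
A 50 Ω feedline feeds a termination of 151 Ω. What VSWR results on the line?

VSWR ≈ 3.02

Γ = (151 − 50)/(151 + 50) = 0.502
VSWR = (1 + 0.502)/(1 − 0.502)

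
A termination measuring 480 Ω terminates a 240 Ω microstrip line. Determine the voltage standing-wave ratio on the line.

For a purely resistive load, VSWR = R_L/Z_0 or Z_0/R_L (whichever > 1) = 480/240

VSWR ≈ 2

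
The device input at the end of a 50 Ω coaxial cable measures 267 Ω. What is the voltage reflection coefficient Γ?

Γ = 0.685

Γ = (Z_L − Z_0)/(Z_L + Z_0) = (267 − 50)/(267 + 50) = 217/317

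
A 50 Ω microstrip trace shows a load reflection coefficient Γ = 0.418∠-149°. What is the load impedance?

Z_L ≈ 21.8 − j11.4 Ω

Z_L = Z_0·(1 + Γ)/(1 − Γ) = 50·(0.642 − j0.215)/(1.36 + j0.215)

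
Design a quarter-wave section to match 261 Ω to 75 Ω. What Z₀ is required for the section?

Z_qwt = √(Z_0·R_L) = √(75 × 261) = √19580

Z_qwt ≈ 140 Ω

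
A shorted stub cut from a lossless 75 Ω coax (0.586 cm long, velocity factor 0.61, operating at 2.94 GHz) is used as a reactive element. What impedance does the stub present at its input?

Z_in ≈ +j50.4 Ω

λ = v/f = 0.61·c / 2.94 GHz = 0.0622 m
βl = 2π·l/λ = 2π × 0.0941 = 33.9°
tan(βl) = 0.672
For a shorted stub, Z_in = jZ_0·tan(βl)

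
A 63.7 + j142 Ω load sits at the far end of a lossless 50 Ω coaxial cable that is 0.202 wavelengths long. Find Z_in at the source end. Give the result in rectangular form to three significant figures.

Z_in ≈ 8.71 − j32.8 Ω

βl = 2π × 0.202 = 72.7°
tan(βl) = tan(72.7°) = 3.21
Z_in = Z_0·(Z_L + jZ_0·tanβl)/(Z_0 + jZ_L·tanβl)
     = 50·(63.7 + j303)/(-406 + j205)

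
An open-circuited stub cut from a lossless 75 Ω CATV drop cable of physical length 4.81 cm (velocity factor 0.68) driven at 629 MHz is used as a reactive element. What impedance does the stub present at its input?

λ = v/f = 0.68·c / 629 MHz = 0.324 m
βl = 2π·l/λ = 2π × 0.148 = 53.4°
tan(βl) = 1.35
For an open-circuited stub, Z_in = −jZ_0·cot(βl) = −jZ_0/tan(βl)

Z_in ≈ −j55.7 Ω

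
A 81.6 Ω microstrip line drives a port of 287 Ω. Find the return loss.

Γ = (287 − 81.6)/(287 + 81.6) = 0.557
RL = −20·log₁₀|Γ| = −20·log₁₀(0.557)

RL ≈ 5.08 dB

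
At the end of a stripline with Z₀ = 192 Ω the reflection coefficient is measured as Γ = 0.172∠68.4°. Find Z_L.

Z_L = Z_0·(1 + Γ)/(1 − Γ) = 192·(1.06 + j0.16)/(0.937 − j0.16)

Z_L ≈ 206 + j68 Ω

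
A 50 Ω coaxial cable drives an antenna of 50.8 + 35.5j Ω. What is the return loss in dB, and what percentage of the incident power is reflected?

RL ≈ 9.57 dB; 11% of incident power reflected

Γ = (0.8 + j35.5)/(100.8 + j35.5), |Γ| = 0.332
RL = −20·log₁₀(0.332) = 9.57 dB
P_refl/P_inc = |Γ|² = 0.11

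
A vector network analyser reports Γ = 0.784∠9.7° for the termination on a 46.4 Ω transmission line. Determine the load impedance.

Z_L = Z_0·(1 + Γ)/(1 − Γ) = 46.4·(1.77 + j0.132)/(0.227 − j0.132)

Z_L ≈ 259 + j177 Ω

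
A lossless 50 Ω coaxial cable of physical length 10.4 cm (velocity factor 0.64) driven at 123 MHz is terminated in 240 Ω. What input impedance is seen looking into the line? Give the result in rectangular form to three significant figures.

λ = v/f = 0.64·c / 123 MHz = 1.56 m
βl = 2π·l/λ = 2π × 0.0666 = 24°
tan(βl) = tan(24°) = 0.445
Z_in = Z_0·(Z_L + jZ_0·tanβl)/(Z_0 + jZ_L·tanβl)
     = 50·(240 + j22.2)/(50 + j107)

Z_in ≈ 51.7 − j88.2 Ω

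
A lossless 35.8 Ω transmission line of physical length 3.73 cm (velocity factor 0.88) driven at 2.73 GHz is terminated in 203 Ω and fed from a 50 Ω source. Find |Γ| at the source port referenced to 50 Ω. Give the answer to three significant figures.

|Γ| ≈ 0.704

λ = v/f = 0.88·c / 2.73 GHz = 0.0967 m
βl = 2π·l/λ = 2π × 0.386 = 139°
tan(βl) = -0.874
Z_in = Z_0·(Z_L + jZ_0·tanβl)/(Z_0 + jZ_L·tanβl) = 14 + j38.1 Ω
Γ_s = (Z_in − Z_s)/(Z_in + Z_s) = (-36 + j38.1)/(64 + j38.1), |Γ_s| = 0.704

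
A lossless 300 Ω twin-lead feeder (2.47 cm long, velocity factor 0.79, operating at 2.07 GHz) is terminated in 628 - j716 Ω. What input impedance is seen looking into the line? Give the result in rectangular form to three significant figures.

λ = v/f = 0.79·c / 2.07 GHz = 0.114 m
βl = 2π·l/λ = 2π × 0.216 = 77.7°
tan(βl) = tan(77.7°) = 4.57
Z_in = Z_0·(Z_L + jZ_0·tanβl)/(Z_0 + jZ_L·tanβl)
     = 300·(628 + j656)/(3570 + j2870)

Z_in ≈ 58.9 + j7.71 Ω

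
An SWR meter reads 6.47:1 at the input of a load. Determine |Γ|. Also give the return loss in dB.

|Γ| ≈ 0.732; return loss ≈ 2.71 dB

|Γ| = (S − 1)/(S + 1) = (6.47 − 1)/(6.47 + 1) = 5.47/7.47
RL = −20·log₁₀|Γ| = −20·log₁₀(0.732)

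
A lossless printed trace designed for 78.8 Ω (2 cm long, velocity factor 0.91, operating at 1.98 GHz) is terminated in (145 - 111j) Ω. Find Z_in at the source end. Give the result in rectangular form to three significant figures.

λ = v/f = 0.91·c / 1.98 GHz = 0.138 m
βl = 2π·l/λ = 2π × 0.145 = 52.2°
tan(βl) = tan(52.2°) = 1.29
Z_in = Z_0·(Z_L + jZ_0·tanβl)/(Z_0 + jZ_L·tanβl)
     = 78.8·(145 − j9.34)/(222 + j187)

Z_in ≈ 28.5 − j27.3 Ω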